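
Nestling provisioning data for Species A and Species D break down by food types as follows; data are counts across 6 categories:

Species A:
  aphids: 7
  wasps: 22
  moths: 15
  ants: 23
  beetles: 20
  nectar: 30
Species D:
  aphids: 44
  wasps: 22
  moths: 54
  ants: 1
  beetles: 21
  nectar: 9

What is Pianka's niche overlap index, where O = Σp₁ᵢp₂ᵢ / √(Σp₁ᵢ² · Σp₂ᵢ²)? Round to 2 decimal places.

Proportions for Species A (n=117): 7/117=0.0598, 22/117=0.1880, 15/117=0.1282, 23/117=0.1966, 20/117=0.1709, 30/117=0.2564
Proportions for Species D (n=151): 44/151=0.2914, 22/151=0.1457, 54/151=0.3576, 1/151=0.0066, 21/151=0.1391, 9/151=0.0596
Σ p₁ᵢp₂ᵢ = 0.017426 + 0.027392 + 0.045844 + 0.001298 + 0.023772 + 0.015281 = 0.131013
Σp_1ᵢ² = 0.0598² + 0.1880² + 0.1282² + 0.1966² + 0.1709² + 0.2564² = 0.003576 + 0.035344 + 0.016435 + 0.038652 + 0.029207 + 0.065741 = 0.188955
Σp_2ᵢ² = 0.2914² + 0.1457² + 0.3576² + 0.0066² + 0.1391² + 0.0596² = 0.084914 + 0.021228 + 0.127878 + 0.000044 + 0.019349 + 0.003552 = 0.256965
O = 0.131013 / √(0.188955 × 0.256965) = 0.131013 / 0.2203516 = 0.5946

0.59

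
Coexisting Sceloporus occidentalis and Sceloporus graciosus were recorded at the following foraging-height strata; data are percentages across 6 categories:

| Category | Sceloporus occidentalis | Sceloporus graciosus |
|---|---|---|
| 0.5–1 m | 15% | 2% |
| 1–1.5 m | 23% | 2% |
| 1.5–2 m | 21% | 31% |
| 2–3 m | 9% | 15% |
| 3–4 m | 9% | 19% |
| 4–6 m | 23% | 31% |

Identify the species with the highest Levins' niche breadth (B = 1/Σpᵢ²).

Sceloporus occidentalis

Convert percentages to proportions (divide by 100).
Σp_occiᵢ² = 0.15² + 0.23² + 0.21² + 0.09² + 0.09² + 0.23² = 0.0225 + 0.0529 + 0.0441 + 0.0081 + 0.0081 + 0.0529 = 0.1886
B_occi = 1 / 0.1886 = 5.3022
Σp_gracᵢ² = 0.02² + 0.02² + 0.31² + 0.15² + 0.19² + 0.31² = 0.0004 + 0.0004 + 0.0961 + 0.0225 + 0.0361 + 0.0961 = 0.2516
B_grac = 1 / 0.2516 = 3.9746
Highest B → broadest niche (most generalist): Sceloporus occidentalis (B = 5.30).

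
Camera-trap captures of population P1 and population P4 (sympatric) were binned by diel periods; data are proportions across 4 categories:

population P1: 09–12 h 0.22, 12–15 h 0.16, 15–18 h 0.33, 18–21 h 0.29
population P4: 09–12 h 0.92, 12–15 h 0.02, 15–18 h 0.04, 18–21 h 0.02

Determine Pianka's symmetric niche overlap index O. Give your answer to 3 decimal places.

0.472

Σ p₁ᵢp₂ᵢ = 0.2024 + 0.0032 + 0.0132 + 0.0058 = 0.2246
Σp_1ᵢ² = 0.22² + 0.16² + 0.33² + 0.29² = 0.0484 + 0.0256 + 0.1089 + 0.0841 = 0.2670
Σp_2ᵢ² = 0.92² + 0.02² + 0.04² + 0.02² = 0.8464 + 0.0004 + 0.0016 + 0.0004 = 0.8488
O = 0.2246 / √(0.2670 × 0.8488) = 0.2246 / 0.476056 = 0.47179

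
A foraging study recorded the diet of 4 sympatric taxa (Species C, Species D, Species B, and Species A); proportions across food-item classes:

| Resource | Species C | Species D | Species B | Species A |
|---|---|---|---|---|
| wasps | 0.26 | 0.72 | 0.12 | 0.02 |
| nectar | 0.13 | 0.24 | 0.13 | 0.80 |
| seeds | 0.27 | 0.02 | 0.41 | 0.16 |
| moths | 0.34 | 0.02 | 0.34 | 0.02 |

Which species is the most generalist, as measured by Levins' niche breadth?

Species C

Σp_Cᵢ² = 0.26² + 0.13² + 0.27² + 0.34² = 0.0676 + 0.0169 + 0.0729 + 0.1156 = 0.2730
B_C = 1 / 0.2730 = 3.6630
Σp_Dᵢ² = 0.72² + 0.24² + 0.02² + 0.02² = 0.5184 + 0.0576 + 0.0004 + 0.0004 = 0.5768
B_D = 1 / 0.5768 = 1.7337
Σp_Bᵢ² = 0.12² + 0.13² + 0.41² + 0.34² = 0.0144 + 0.0169 + 0.1681 + 0.1156 = 0.3150
B_B = 1 / 0.3150 = 3.1746
Σp_Aᵢ² = 0.02² + 0.80² + 0.16² + 0.02² = 0.0004 + 0.6400 + 0.0256 + 0.0004 = 0.6664
B_A = 1 / 0.6664 = 1.5006
Highest B → broadest niche (most generalist): Species C (B = 3.66).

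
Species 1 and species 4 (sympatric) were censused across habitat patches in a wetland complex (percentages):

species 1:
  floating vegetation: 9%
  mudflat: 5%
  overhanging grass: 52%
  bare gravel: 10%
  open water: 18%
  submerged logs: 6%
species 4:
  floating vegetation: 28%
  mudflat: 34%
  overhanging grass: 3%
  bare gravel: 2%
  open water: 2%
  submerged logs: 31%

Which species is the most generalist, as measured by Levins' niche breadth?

Convert percentages to proportions (divide by 100).
Σp_1ᵢ² = 0.09² + 0.05² + 0.52² + 0.10² + 0.18² + 0.06² = 0.0081 + 0.0025 + 0.2704 + 0.0100 + 0.0324 + 0.0036 = 0.3270
B_1 = 1 / 0.3270 = 3.0581
Σp_4ᵢ² = 0.28² + 0.34² + 0.03² + 0.02² + 0.02² + 0.31² = 0.0784 + 0.1156 + 0.0009 + 0.0004 + 0.0004 + 0.0961 = 0.2918
B_4 = 1 / 0.2918 = 3.4270
Highest B → broadest niche (most generalist): species 4 (B = 3.43).

species 4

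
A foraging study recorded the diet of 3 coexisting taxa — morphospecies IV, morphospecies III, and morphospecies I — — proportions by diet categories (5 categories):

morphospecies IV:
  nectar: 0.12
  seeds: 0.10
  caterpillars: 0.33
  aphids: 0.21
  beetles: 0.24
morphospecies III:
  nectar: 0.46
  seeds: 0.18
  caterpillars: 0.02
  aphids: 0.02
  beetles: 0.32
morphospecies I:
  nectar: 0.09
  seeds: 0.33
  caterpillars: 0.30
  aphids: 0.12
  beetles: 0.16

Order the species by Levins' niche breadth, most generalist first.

Σp_IVᵢ² = 0.12² + 0.10² + 0.33² + 0.21² + 0.24² = 0.0144 + 0.0100 + 0.1089 + 0.0441 + 0.0576 = 0.2350
B_IV = 1 / 0.2350 = 4.2553
Σp_IIIᵢ² = 0.46² + 0.18² + 0.02² + 0.02² + 0.32² = 0.2116 + 0.0324 + 0.0004 + 0.0004 + 0.1024 = 0.3472
B_III = 1 / 0.3472 = 2.8802
Σp_Iᵢ² = 0.09² + 0.33² + 0.30² + 0.12² + 0.16² = 0.0081 + 0.1089 + 0.0900 + 0.0144 + 0.0256 = 0.2470
B_I = 1 / 0.2470 = 4.0486
Ranking by B (broadest → narrowest): morphospecies IV (4.26) > morphospecies I (4.05) > morphospecies III (2.88)

morphospecies IV > morphospecies I > morphospecies III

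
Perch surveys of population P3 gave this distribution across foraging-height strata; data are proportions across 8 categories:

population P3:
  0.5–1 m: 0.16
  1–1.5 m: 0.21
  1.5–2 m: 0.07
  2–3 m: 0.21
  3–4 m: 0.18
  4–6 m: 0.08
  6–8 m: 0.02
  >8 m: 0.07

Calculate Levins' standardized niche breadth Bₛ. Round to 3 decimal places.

0.735

Σpᵢ² = 0.16² + 0.21² + 0.07² + 0.21² + 0.18² + 0.08² + 0.02² + 0.07² = 0.0256 + 0.0441 + 0.0049 + 0.0441 + 0.0324 + 0.0064 + 0.0004 + 0.0049 = 0.1628
B = 1 / 0.1628 = 6.14251
Bₛ = (B − 1)/(n − 1) = (6.14251 − 1)/(8 − 1) = 5.14251/7 = 0.73464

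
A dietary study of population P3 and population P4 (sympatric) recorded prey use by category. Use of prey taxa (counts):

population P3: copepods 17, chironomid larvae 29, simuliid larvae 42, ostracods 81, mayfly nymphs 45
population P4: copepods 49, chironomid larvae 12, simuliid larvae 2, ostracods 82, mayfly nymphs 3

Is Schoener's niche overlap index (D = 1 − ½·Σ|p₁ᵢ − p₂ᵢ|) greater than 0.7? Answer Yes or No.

Proportions for population P3 (n=214): 17/214=0.0794, 29/214=0.1355, 42/214=0.1963, 81/214=0.3785, 45/214=0.2103
Proportions for population P4 (n=148): 49/148=0.3311, 12/148=0.0811, 2/148=0.0135, 82/148=0.5541, 3/148=0.0203
Σ|p₁ᵢ − p₂ᵢ| = 0.2517 + 0.0544 + 0.1828 + 0.1756 + 0.1900 = 0.8545
D = 1 − ½ × 0.8545 = 1 − 0.42725 = 0.57275
D = 0.57275 < 0.7 → No.

No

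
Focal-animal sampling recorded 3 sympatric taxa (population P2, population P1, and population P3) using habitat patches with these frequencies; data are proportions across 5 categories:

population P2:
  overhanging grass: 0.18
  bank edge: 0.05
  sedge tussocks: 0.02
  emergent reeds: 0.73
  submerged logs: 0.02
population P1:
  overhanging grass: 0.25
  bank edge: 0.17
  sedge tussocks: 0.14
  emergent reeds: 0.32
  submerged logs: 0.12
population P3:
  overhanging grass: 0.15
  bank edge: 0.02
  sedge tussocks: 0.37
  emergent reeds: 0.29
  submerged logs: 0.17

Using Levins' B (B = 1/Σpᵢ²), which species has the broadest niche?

Σp_P2ᵢ² = 0.18² + 0.05² + 0.02² + 0.73² + 0.02² = 0.0324 + 0.0025 + 0.0004 + 0.5329 + 0.0004 = 0.5686
B_P2 = 1 / 0.5686 = 1.7587
Σp_P1ᵢ² = 0.25² + 0.17² + 0.14² + 0.32² + 0.12² = 0.0625 + 0.0289 + 0.0196 + 0.1024 + 0.0144 = 0.2278
B_P1 = 1 / 0.2278 = 4.3898
Σp_P3ᵢ² = 0.15² + 0.02² + 0.37² + 0.29² + 0.17² = 0.0225 + 0.0004 + 0.1369 + 0.0841 + 0.0289 = 0.2728
B_P3 = 1 / 0.2728 = 3.6657
Highest B → broadest niche (most generalist): population P1 (B = 4.39).

population P1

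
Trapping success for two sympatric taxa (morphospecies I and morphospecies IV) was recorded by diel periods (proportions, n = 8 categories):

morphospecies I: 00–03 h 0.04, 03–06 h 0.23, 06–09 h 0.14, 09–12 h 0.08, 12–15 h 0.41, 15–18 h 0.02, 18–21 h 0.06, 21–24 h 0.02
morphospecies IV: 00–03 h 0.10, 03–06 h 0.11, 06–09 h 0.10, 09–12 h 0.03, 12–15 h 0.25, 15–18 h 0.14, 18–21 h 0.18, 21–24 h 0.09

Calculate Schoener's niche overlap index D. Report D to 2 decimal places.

Σ|p₁ᵢ − p₂ᵢ| = 0.06 + 0.12 + 0.04 + 0.05 + 0.16 + 0.12 + 0.12 + 0.07 = 0.74
D = 1 − ½ × 0.74 = 1 − 0.370 = 0.6300

0.63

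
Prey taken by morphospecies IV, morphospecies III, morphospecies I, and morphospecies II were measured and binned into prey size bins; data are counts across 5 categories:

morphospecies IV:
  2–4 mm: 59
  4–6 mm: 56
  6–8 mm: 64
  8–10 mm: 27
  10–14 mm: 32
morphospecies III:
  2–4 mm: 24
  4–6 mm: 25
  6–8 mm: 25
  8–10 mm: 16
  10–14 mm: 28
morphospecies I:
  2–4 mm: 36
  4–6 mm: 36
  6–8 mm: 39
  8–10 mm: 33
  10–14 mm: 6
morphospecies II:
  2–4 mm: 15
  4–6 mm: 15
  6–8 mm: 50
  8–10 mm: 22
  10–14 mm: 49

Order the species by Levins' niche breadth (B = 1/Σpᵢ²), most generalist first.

Proportions for morphospecies IV (n=238): 59/238=0.2479, 56/238=0.2353, 64/238=0.2689, 27/238=0.1134, 32/238=0.1345
Proportions for morphospecies III (n=118): 24/118=0.2034, 25/118=0.2119, 25/118=0.2119, 16/118=0.1356, 28/118=0.2373
Proportions for morphospecies I (n=150): 36/150=0.2400, 36/150=0.2400, 39/150=0.2600, 33/150=0.2200, 6/150=0.0400
Proportions for morphospecies II (n=151): 15/151=0.0993, 15/151=0.0993, 50/151=0.3311, 22/151=0.1457, 49/151=0.3245
Σp_IVᵢ² = 0.2479² + 0.2353² + 0.2689² + 0.1134² + 0.1345² = 0.061454 + 0.055366 + 0.072307 + 0.012860 + 0.018090 = 0.220077
B_IV = 1 / 0.220077 = 4.5439
Σp_IIIᵢ² = 0.2034² + 0.2119² + 0.2119² + 0.1356² + 0.2373² = 0.041372 + 0.044902 + 0.044902 + 0.018387 + 0.056311 = 0.205874
B_III = 1 / 0.205874 = 4.8573
Σp_Iᵢ² = 0.2400² + 0.2400² + 0.2600² + 0.2200² + 0.0400² = 0.057600 + 0.057600 + 0.067600 + 0.048400 + 0.001600 = 0.232800
B_I = 1 / 0.232800 = 4.2955
Σp_IIᵢ² = 0.0993² + 0.0993² + 0.3311² + 0.1457² + 0.3245² = 0.009860 + 0.009860 + 0.109627 + 0.021228 + 0.105300 = 0.255875
B_II = 1 / 0.255875 = 3.9082
Ranking by B (broadest → narrowest): morphospecies III (4.86) > morphospecies IV (4.54) > morphospecies I (4.30) > morphospecies II (3.91)

morphospecies III > morphospecies IV > morphospecies I > morphospecies II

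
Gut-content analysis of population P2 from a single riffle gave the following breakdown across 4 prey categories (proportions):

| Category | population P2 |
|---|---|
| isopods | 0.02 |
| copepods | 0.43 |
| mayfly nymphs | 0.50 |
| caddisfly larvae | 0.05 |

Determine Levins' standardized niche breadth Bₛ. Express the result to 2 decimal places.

Σpᵢ² = 0.02² + 0.43² + 0.50² + 0.05² = 0.0004 + 0.1849 + 0.2500 + 0.0025 = 0.4378
B = 1 / 0.4378 = 2.2841
Bₛ = (B − 1)/(n − 1) = (2.2841 − 1)/(4 − 1) = 1.2841/3 = 0.4280

0.43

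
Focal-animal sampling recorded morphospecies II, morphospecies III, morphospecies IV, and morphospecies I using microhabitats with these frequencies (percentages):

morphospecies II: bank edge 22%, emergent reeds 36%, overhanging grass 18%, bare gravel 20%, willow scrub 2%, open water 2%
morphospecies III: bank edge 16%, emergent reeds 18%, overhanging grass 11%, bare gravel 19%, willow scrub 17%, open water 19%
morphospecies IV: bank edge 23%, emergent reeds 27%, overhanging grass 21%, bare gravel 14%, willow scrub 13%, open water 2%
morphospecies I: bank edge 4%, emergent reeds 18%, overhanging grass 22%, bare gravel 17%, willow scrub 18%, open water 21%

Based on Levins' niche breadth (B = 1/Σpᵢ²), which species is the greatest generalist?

morphospecies III

Convert percentages to proportions (divide by 100).
Σp_IIᵢ² = 0.22² + 0.36² + 0.18² + 0.20² + 0.02² + 0.02² = 0.0484 + 0.1296 + 0.0324 + 0.0400 + 0.0004 + 0.0004 = 0.2512
B_II = 1 / 0.2512 = 3.9809
Σp_IIIᵢ² = 0.16² + 0.18² + 0.11² + 0.19² + 0.17² + 0.19² = 0.0256 + 0.0324 + 0.0121 + 0.0361 + 0.0289 + 0.0361 = 0.1712
B_III = 1 / 0.1712 = 5.8411
Σp_IVᵢ² = 0.23² + 0.27² + 0.21² + 0.14² + 0.13² + 0.02² = 0.0529 + 0.0729 + 0.0441 + 0.0196 + 0.0169 + 0.0004 = 0.2068
B_IV = 1 / 0.2068 = 4.8356
Σp_Iᵢ² = 0.04² + 0.18² + 0.22² + 0.17² + 0.18² + 0.21² = 0.0016 + 0.0324 + 0.0484 + 0.0289 + 0.0324 + 0.0441 = 0.1878
B_I = 1 / 0.1878 = 5.3248
Highest B → broadest niche (most generalist): morphospecies III (B = 5.84).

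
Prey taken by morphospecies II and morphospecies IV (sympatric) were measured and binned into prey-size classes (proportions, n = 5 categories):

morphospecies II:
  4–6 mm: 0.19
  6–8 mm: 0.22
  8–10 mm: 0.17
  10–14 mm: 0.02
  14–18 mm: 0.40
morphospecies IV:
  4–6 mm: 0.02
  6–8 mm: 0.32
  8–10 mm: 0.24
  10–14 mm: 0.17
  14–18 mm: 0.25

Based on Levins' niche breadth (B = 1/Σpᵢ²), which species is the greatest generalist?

morphospecies IV

Σp_IIᵢ² = 0.19² + 0.22² + 0.17² + 0.02² + 0.40² = 0.0361 + 0.0484 + 0.0289 + 0.0004 + 0.1600 = 0.2738
B_II = 1 / 0.2738 = 3.6523
Σp_IVᵢ² = 0.02² + 0.32² + 0.24² + 0.17² + 0.25² = 0.0004 + 0.1024 + 0.0576 + 0.0289 + 0.0625 = 0.2518
B_IV = 1 / 0.2518 = 3.9714
Highest B → broadest niche (most generalist): morphospecies IV (B = 3.97).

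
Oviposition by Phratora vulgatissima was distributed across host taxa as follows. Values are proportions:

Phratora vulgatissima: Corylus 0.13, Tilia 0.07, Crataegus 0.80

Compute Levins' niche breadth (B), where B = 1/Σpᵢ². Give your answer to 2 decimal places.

1.51

Σpᵢ² = 0.13² + 0.07² + 0.80² = 0.0169 + 0.0049 + 0.6400 = 0.6618
B = 1 / 0.6618 = 1.5110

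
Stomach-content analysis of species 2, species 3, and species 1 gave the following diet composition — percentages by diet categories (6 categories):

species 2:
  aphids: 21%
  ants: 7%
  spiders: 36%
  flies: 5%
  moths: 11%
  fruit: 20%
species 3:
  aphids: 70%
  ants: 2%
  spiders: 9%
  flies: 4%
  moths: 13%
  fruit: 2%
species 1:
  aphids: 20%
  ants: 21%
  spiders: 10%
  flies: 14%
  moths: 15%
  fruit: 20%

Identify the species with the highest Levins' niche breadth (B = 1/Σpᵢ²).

Convert percentages to proportions (divide by 100).
Σp_2ᵢ² = 0.21² + 0.07² + 0.36² + 0.05² + 0.11² + 0.20² = 0.0441 + 0.0049 + 0.1296 + 0.0025 + 0.0121 + 0.0400 = 0.2332
B_2 = 1 / 0.2332 = 4.2882
Σp_3ᵢ² = 0.70² + 0.02² + 0.09² + 0.04² + 0.13² + 0.02² = 0.4900 + 0.0004 + 0.0081 + 0.0016 + 0.0169 + 0.0004 = 0.5174
B_3 = 1 / 0.5174 = 1.9327
Σp_1ᵢ² = 0.20² + 0.21² + 0.10² + 0.14² + 0.15² + 0.20² = 0.0400 + 0.0441 + 0.0100 + 0.0196 + 0.0225 + 0.0400 = 0.1762
B_1 = 1 / 0.1762 = 5.6754
Highest B → broadest niche (most generalist): species 1 (B = 5.68).

species 1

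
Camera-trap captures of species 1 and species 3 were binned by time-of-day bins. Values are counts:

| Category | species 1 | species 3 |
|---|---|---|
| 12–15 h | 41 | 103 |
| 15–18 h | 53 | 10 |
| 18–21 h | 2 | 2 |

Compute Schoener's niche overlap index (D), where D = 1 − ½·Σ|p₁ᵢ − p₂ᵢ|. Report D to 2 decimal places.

Proportions for species 1 (n=96): 41/96=0.4271, 53/96=0.5521, 2/96=0.0208
Proportions for species 3 (n=115): 103/115=0.8957, 10/115=0.0870, 2/115=0.0174
Σ|p₁ᵢ − p₂ᵢ| = 0.4686 + 0.4651 + 0.0034 = 0.9371
D = 1 − ½ × 0.9371 = 1 − 0.46855 = 0.53145

0.53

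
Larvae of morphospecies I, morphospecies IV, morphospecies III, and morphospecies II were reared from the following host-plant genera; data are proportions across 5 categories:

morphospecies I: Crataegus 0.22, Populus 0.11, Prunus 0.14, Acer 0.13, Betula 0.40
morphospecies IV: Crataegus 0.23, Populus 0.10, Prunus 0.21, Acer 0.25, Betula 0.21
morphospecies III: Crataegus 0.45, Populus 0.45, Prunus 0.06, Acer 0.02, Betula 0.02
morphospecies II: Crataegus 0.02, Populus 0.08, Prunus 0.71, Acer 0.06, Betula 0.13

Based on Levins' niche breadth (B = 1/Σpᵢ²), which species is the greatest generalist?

morphospecies IV

Σp_Iᵢ² = 0.22² + 0.11² + 0.14² + 0.13² + 0.40² = 0.0484 + 0.0121 + 0.0196 + 0.0169 + 0.1600 = 0.2570
B_I = 1 / 0.2570 = 3.8911
Σp_IVᵢ² = 0.23² + 0.10² + 0.21² + 0.25² + 0.21² = 0.0529 + 0.0100 + 0.0441 + 0.0625 + 0.0441 = 0.2136
B_IV = 1 / 0.2136 = 4.6816
Σp_IIIᵢ² = 0.45² + 0.45² + 0.06² + 0.02² + 0.02² = 0.2025 + 0.2025 + 0.0036 + 0.0004 + 0.0004 = 0.4094
B_III = 1 / 0.4094 = 2.4426
Σp_IIᵢ² = 0.02² + 0.08² + 0.71² + 0.06² + 0.13² = 0.0004 + 0.0064 + 0.5041 + 0.0036 + 0.0169 = 0.5314
B_II = 1 / 0.5314 = 1.8818
Highest B → broadest niche (most generalist): morphospecies IV (B = 4.68).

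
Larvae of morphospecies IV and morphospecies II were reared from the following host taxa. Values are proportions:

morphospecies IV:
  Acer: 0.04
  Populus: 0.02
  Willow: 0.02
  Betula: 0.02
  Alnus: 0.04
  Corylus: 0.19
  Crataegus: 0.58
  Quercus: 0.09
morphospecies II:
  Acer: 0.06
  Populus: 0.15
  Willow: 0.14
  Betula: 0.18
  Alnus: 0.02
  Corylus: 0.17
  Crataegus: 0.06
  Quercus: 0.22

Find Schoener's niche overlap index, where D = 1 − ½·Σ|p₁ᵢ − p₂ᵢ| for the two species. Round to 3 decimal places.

0.440

Σ|p₁ᵢ − p₂ᵢ| = 0.02 + 0.13 + 0.12 + 0.16 + 0.02 + 0.02 + 0.52 + 0.13 = 1.12
D = 1 − ½ × 1.12 = 1 − 0.560 = 0.44000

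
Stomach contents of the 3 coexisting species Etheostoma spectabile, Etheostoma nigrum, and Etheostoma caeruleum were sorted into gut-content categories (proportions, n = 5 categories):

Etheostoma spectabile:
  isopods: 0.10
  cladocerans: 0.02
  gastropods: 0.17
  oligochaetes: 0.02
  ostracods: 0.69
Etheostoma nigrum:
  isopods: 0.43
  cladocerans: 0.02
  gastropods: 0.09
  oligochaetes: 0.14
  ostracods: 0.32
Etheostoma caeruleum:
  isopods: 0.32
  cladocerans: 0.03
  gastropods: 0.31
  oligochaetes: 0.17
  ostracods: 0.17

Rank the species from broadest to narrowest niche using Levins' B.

Etheostoma caeruleum > Etheostoma nigrum > Etheostoma spectabile

Σp_specᵢ² = 0.10² + 0.02² + 0.17² + 0.02² + 0.69² = 0.0100 + 0.0004 + 0.0289 + 0.0004 + 0.4761 = 0.5158
B_spec = 1 / 0.5158 = 1.9387
Σp_nigrᵢ² = 0.43² + 0.02² + 0.09² + 0.14² + 0.32² = 0.1849 + 0.0004 + 0.0081 + 0.0196 + 0.1024 = 0.3154
B_nigr = 1 / 0.3154 = 3.1706
Σp_caerᵢ² = 0.32² + 0.03² + 0.31² + 0.17² + 0.17² = 0.1024 + 0.0009 + 0.0961 + 0.0289 + 0.0289 = 0.2572
B_caer = 1 / 0.2572 = 3.8880
Ranking by B (broadest → narrowest): Etheostoma caeruleum (3.89) > Etheostoma nigrum (3.17) > Etheostoma spectabile (1.94)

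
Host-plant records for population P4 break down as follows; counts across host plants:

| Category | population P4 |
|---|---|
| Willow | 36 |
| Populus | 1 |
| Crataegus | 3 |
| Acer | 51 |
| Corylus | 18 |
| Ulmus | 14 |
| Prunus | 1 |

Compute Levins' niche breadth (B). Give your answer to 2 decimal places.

3.47

Proportions for population P4 (n=124): 36/124=0.2903, 1/124=0.0081, 3/124=0.0242, 51/124=0.4113, 18/124=0.1452, 14/124=0.1129, 1/124=0.0081
Σpᵢ² = 0.2903² + 0.0081² + 0.0242² + 0.4113² + 0.1452² + 0.1129² + 0.0081² = 0.084274 + 0.000066 + 0.000586 + 0.169168 + 0.021083 + 0.012746 + 0.000066 = 0.287989
B = 1 / 0.287989 = 3.4724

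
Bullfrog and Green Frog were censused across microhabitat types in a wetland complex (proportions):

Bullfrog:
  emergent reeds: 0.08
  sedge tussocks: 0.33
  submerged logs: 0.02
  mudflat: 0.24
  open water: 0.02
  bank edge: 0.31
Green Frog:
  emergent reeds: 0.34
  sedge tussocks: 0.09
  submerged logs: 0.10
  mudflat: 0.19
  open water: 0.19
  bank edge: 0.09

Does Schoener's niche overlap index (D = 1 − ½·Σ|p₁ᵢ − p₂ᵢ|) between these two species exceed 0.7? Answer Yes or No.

Σ|p₁ᵢ − p₂ᵢ| = 0.26 + 0.24 + 0.08 + 0.05 + 0.17 + 0.22 = 1.02
D = 1 − ½ × 1.02 = 1 − 0.510 = 0.4900
D = 0.4900 < 0.7 → No.

No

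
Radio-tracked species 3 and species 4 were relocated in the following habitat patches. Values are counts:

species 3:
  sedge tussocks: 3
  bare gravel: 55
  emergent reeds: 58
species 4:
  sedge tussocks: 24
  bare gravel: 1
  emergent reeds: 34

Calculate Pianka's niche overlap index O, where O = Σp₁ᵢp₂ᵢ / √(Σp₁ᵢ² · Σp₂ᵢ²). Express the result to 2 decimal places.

Proportions for species 3 (n=116): 3/116=0.0259, 55/116=0.4741, 58/116=0.5000
Proportions for species 4 (n=59): 24/59=0.4068, 1/59=0.0169, 34/59=0.5763
Σ p₁ᵢp₂ᵢ = 0.010536 + 0.008012 + 0.288150 = 0.306698
Σp_1ᵢ² = 0.0259² + 0.4741² + 0.5000² = 0.000671 + 0.224771 + 0.250000 = 0.475442
Σp_2ᵢ² = 0.4068² + 0.0169² + 0.5763² = 0.165486 + 0.000286 + 0.332122 = 0.497894
O = 0.306698 / √(0.475442 × 0.497894) = 0.306698 / 0.4865385 = 0.6304

0.63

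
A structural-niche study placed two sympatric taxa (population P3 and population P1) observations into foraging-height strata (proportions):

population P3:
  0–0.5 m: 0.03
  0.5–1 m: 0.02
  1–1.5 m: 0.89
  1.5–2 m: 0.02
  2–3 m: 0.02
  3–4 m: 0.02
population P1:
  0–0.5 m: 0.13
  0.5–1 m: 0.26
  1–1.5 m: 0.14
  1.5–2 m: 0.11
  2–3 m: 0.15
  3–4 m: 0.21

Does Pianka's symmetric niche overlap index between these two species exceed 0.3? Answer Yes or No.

Yes

Σ p₁ᵢp₂ᵢ = 0.0039 + 0.0052 + 0.1246 + 0.0022 + 0.0030 + 0.0042 = 0.1431
Σp_1ᵢ² = 0.03² + 0.02² + 0.89² + 0.02² + 0.02² + 0.02² = 0.0009 + 0.0004 + 0.7921 + 0.0004 + 0.0004 + 0.0004 = 0.7946
Σp_2ᵢ² = 0.13² + 0.26² + 0.14² + 0.11² + 0.15² + 0.21² = 0.0169 + 0.0676 + 0.0196 + 0.0121 + 0.0225 + 0.0441 = 0.1828
O = 0.1431 / √(0.7946 × 0.1828) = 0.1431 / 0.38112 = 0.3755
O = 0.3755 > 0.3 → Yes.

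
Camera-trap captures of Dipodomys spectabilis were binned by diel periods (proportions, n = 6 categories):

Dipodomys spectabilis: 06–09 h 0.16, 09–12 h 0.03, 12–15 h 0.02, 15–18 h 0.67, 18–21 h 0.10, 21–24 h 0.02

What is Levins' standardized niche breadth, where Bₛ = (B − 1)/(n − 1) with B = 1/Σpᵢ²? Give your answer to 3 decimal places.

Σpᵢ² = 0.16² + 0.03² + 0.02² + 0.67² + 0.10² + 0.02² = 0.0256 + 0.0009 + 0.0004 + 0.4489 + 0.0100 + 0.0004 = 0.4862
B = 1 / 0.4862 = 2.05677
Bₛ = (B − 1)/(n − 1) = (2.05677 − 1)/(6 − 1) = 1.05677/5 = 0.21135

0.211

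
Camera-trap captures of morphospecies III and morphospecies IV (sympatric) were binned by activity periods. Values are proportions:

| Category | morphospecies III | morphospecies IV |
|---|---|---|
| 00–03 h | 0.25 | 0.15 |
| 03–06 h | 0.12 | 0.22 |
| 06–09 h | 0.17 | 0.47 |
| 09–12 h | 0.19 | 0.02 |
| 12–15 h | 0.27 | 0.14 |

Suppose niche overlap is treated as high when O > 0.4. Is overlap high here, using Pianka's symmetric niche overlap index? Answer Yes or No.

Yes

Σ p₁ᵢp₂ᵢ = 0.0375 + 0.0264 + 0.0799 + 0.0038 + 0.0378 = 0.1854
Σp_1ᵢ² = 0.25² + 0.12² + 0.17² + 0.19² + 0.27² = 0.0625 + 0.0144 + 0.0289 + 0.0361 + 0.0729 = 0.2148
Σp_2ᵢ² = 0.15² + 0.22² + 0.47² + 0.02² + 0.14² = 0.0225 + 0.0484 + 0.2209 + 0.0004 + 0.0196 = 0.3118
O = 0.1854 / √(0.2148 × 0.3118) = 0.1854 / 0.25879 = 0.7164
O = 0.7164 > 0.4 → Yes.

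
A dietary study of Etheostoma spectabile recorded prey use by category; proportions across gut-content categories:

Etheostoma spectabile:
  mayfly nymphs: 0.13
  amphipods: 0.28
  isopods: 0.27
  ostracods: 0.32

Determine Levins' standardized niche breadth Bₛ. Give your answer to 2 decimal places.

0.90

Σpᵢ² = 0.13² + 0.28² + 0.27² + 0.32² = 0.0169 + 0.0784 + 0.0729 + 0.1024 = 0.2706
B = 1 / 0.2706 = 3.6955
Bₛ = (B − 1)/(n − 1) = (3.6955 − 1)/(4 − 1) = 2.6955/3 = 0.8985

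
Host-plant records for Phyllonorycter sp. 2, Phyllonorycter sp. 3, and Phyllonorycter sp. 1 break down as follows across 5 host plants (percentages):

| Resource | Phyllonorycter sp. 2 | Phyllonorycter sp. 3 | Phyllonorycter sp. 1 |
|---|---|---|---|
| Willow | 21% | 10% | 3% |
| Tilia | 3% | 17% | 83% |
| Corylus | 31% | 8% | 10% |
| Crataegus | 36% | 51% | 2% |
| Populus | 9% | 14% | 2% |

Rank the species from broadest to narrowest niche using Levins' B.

Convert percentages to proportions (divide by 100).
Σp_2ᵢ² = 0.21² + 0.03² + 0.31² + 0.36² + 0.09² = 0.0441 + 0.0009 + 0.0961 + 0.1296 + 0.0081 = 0.2788
B_2 = 1 / 0.2788 = 3.5868
Σp_3ᵢ² = 0.10² + 0.17² + 0.08² + 0.51² + 0.14² = 0.0100 + 0.0289 + 0.0064 + 0.2601 + 0.0196 = 0.3250
B_3 = 1 / 0.3250 = 3.0769
Σp_1ᵢ² = 0.03² + 0.83² + 0.10² + 0.02² + 0.02² = 0.0009 + 0.6889 + 0.0100 + 0.0004 + 0.0004 = 0.7006
B_1 = 1 / 0.7006 = 1.4273
Ranking by B (broadest → narrowest): Phyllonorycter sp. 2 (3.59) > Phyllonorycter sp. 3 (3.08) > Phyllonorycter sp. 1 (1.43)

Phyllonorycter sp. 2 > Phyllonorycter sp. 3 > Phyllonorycter sp. 1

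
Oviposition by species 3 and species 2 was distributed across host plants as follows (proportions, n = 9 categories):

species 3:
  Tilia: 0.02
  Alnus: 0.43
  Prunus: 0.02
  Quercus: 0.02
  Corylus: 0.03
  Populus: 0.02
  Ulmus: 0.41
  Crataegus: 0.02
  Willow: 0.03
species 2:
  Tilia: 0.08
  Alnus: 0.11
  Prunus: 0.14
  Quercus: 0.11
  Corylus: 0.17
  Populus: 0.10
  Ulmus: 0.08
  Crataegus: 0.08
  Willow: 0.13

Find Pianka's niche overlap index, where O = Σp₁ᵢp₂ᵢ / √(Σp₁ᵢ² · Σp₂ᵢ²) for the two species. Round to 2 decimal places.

0.48

Σ p₁ᵢp₂ᵢ = 0.0016 + 0.0473 + 0.0028 + 0.0022 + 0.0051 + 0.0020 + 0.0328 + 0.0016 + 0.0039 = 0.0993
Σp_1ᵢ² = 0.02² + 0.43² + 0.02² + 0.02² + 0.03² + 0.02² + 0.41² + 0.02² + 0.03² = 0.0004 + 0.1849 + 0.0004 + 0.0004 + 0.0009 + 0.0004 + 0.1681 + 0.0004 + 0.0009 = 0.3568
Σp_2ᵢ² = 0.08² + 0.11² + 0.14² + 0.11² + 0.17² + 0.10² + 0.08² + 0.08² + 0.13² = 0.0064 + 0.0121 + 0.0196 + 0.0121 + 0.0289 + 0.0100 + 0.0064 + 0.0064 + 0.0169 = 0.1188
O = 0.0993 / √(0.3568 × 0.1188) = 0.0993 / 0.20588 = 0.4823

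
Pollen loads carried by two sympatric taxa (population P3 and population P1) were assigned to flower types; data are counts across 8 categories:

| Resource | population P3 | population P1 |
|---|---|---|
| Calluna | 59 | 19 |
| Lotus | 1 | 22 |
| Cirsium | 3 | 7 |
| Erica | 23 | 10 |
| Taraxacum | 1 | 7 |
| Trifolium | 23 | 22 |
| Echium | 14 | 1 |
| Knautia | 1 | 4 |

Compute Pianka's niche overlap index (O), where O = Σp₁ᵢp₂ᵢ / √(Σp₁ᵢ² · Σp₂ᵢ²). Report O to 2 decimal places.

Proportions for population P3 (n=125): 59/125=0.4720, 1/125=0.0080, 3/125=0.0240, 23/125=0.1840, 1/125=0.0080, 23/125=0.1840, 14/125=0.1120, 1/125=0.0080
Proportions for population P1 (n=92): 19/92=0.2065, 22/92=0.2391, 7/92=0.0761, 10/92=0.1087, 7/92=0.0761, 22/92=0.2391, 1/92=0.0109, 4/92=0.0435
Σ p₁ᵢp₂ᵢ = 0.097468 + 0.001913 + 0.001826 + 0.020001 + 0.000609 + 0.043994 + 0.001221 + 0.000348 = 0.167380
Σp_1ᵢ² = 0.4720² + 0.0080² + 0.0240² + 0.1840² + 0.0080² + 0.1840² + 0.1120² + 0.0080² = 0.222784 + 0.000064 + 0.000576 + 0.033856 + 0.000064 + 0.033856 + 0.012544 + 0.000064 = 0.303808
Σp_2ᵢ² = 0.2065² + 0.2391² + 0.0761² + 0.1087² + 0.0761² + 0.2391² + 0.0109² + 0.0435² = 0.042642 + 0.057169 + 0.005791 + 0.011816 + 0.005791 + 0.057169 + 0.000119 + 0.001892 = 0.182389
O = 0.167380 / √(0.303808 × 0.182389) = 0.167380 / 0.2353959 = 0.7111

0.71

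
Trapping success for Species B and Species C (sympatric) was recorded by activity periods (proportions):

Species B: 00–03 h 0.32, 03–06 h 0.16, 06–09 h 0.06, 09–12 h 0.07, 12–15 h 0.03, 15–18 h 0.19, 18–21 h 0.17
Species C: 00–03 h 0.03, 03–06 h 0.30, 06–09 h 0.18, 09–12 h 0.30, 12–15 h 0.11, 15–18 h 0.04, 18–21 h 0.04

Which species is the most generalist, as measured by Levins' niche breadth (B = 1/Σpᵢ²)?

Species B

Σp_Bᵢ² = 0.32² + 0.16² + 0.06² + 0.07² + 0.03² + 0.19² + 0.17² = 0.1024 + 0.0256 + 0.0036 + 0.0049 + 0.0009 + 0.0361 + 0.0289 = 0.2024
B_B = 1 / 0.2024 = 4.9407
Σp_Cᵢ² = 0.03² + 0.30² + 0.18² + 0.30² + 0.11² + 0.04² + 0.04² = 0.0009 + 0.0900 + 0.0324 + 0.0900 + 0.0121 + 0.0016 + 0.0016 = 0.2286
B_C = 1 / 0.2286 = 4.3745
Highest B → broadest niche (most generalist): Species B (B = 4.94).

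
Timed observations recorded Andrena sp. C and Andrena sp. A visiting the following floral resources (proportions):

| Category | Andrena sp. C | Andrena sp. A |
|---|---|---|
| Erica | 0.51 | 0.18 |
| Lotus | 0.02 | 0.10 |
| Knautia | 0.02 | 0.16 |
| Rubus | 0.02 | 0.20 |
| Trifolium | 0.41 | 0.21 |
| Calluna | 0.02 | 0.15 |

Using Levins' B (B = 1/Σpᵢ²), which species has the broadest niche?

Andrena sp. A

Σp_Cᵢ² = 0.51² + 0.02² + 0.02² + 0.02² + 0.41² + 0.02² = 0.2601 + 0.0004 + 0.0004 + 0.0004 + 0.1681 + 0.0004 = 0.4298
B_C = 1 / 0.4298 = 2.3267
Σp_Aᵢ² = 0.18² + 0.10² + 0.16² + 0.20² + 0.21² + 0.15² = 0.0324 + 0.0100 + 0.0256 + 0.0400 + 0.0441 + 0.0225 = 0.1746
B_A = 1 / 0.1746 = 5.7274
Highest B → broadest niche (most generalist): Andrena sp. A (B = 5.73).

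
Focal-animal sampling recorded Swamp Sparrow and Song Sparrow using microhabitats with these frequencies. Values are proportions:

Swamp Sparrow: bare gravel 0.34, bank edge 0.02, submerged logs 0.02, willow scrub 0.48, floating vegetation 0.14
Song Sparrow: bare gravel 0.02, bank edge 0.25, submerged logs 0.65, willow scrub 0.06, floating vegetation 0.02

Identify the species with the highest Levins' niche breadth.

Swamp Sparrow

Σp_Swamᵢ² = 0.34² + 0.02² + 0.02² + 0.48² + 0.14² = 0.1156 + 0.0004 + 0.0004 + 0.2304 + 0.0196 = 0.3664
B_Swam = 1 / 0.3664 = 2.7293
Σp_Songᵢ² = 0.02² + 0.25² + 0.65² + 0.06² + 0.02² = 0.0004 + 0.0625 + 0.4225 + 0.0036 + 0.0004 = 0.4894
B_Song = 1 / 0.4894 = 2.0433
Highest B → broadest niche (most generalist): Swamp Sparrow (B = 2.73).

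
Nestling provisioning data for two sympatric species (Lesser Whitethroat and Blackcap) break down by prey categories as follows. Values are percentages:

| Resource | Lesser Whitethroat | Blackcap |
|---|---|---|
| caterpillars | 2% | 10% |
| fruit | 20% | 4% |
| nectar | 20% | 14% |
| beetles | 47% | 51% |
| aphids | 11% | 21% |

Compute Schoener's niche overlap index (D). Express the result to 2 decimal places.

0.78

Convert percentages to proportions (divide by 100).
Σ|p₁ᵢ − p₂ᵢ| = 0.08 + 0.16 + 0.06 + 0.04 + 0.10 = 0.44
D = 1 − ½ × 0.44 = 1 − 0.220 = 0.7800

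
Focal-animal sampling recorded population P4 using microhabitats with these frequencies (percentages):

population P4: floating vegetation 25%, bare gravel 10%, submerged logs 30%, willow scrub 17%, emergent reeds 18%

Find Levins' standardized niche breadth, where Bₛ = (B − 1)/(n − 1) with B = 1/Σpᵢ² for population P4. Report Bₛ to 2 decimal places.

0.87

Convert percentages to proportions (divide by 100).
Σpᵢ² = 0.25² + 0.10² + 0.30² + 0.17² + 0.18² = 0.0625 + 0.0100 + 0.0900 + 0.0289 + 0.0324 = 0.2238
B = 1 / 0.2238 = 4.4683
Bₛ = (B − 1)/(n − 1) = (4.4683 − 1)/(5 − 1) = 3.4683/4 = 0.8671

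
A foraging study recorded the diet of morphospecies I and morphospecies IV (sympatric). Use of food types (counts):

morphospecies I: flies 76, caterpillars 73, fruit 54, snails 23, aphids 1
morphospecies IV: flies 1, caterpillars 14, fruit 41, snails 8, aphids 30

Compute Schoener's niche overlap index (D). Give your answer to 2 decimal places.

Proportions for morphospecies I (n=227): 76/227=0.3348, 73/227=0.3216, 54/227=0.2379, 23/227=0.1013, 1/227=0.0044
Proportions for morphospecies IV (n=94): 1/94=0.0106, 14/94=0.1489, 41/94=0.4362, 8/94=0.0851, 30/94=0.3191
Σ|p₁ᵢ − p₂ᵢ| = 0.3242 + 0.1727 + 0.1983 + 0.0162 + 0.3147 = 1.0261
D = 1 − ½ × 1.0261 = 1 − 0.51305 = 0.48695

0.49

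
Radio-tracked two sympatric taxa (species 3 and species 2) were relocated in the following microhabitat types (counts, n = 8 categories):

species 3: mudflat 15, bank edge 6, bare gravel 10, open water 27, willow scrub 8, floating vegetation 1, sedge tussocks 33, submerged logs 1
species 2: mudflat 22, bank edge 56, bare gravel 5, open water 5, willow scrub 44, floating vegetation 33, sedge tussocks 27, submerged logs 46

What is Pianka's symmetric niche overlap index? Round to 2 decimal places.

Proportions for species 3 (n=101): 15/101=0.1485, 6/101=0.0594, 10/101=0.0990, 27/101=0.2673, 8/101=0.0792, 1/101=0.0099, 33/101=0.3267, 1/101=0.0099
Proportions for species 2 (n=238): 22/238=0.0924, 56/238=0.2353, 5/238=0.0210, 5/238=0.0210, 44/238=0.1849, 33/238=0.1387, 27/238=0.1134, 46/238=0.1933
Σ p₁ᵢp₂ᵢ = 0.013721 + 0.013977 + 0.002079 + 0.005613 + 0.014644 + 0.001373 + 0.037048 + 0.001914 = 0.090369
Σp_1ᵢ² = 0.1485² + 0.0594² + 0.0990² + 0.2673² + 0.0792² + 0.0099² + 0.3267² + 0.0099² = 0.022052 + 0.003528 + 0.009801 + 0.071449 + 0.006273 + 0.000098 + 0.106733 + 0.000098 = 0.220032
Σp_2ᵢ² = 0.0924² + 0.2353² + 0.0210² + 0.0210² + 0.1849² + 0.1387² + 0.1134² + 0.1933² = 0.008538 + 0.055366 + 0.000441 + 0.000441 + 0.034188 + 0.019238 + 0.012860 + 0.037365 = 0.168437
O = 0.090369 / √(0.220032 × 0.168437) = 0.090369 / 0.1925137 = 0.4694

0.47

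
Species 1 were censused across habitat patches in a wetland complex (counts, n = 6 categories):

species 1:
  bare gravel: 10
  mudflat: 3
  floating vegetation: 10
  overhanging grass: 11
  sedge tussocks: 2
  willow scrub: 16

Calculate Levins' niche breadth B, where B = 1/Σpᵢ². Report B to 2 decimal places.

Proportions for species 1 (n=52): 10/52=0.1923, 3/52=0.0577, 10/52=0.1923, 11/52=0.2115, 2/52=0.0385, 16/52=0.3077
Σpᵢ² = 0.1923² + 0.0577² + 0.1923² + 0.2115² + 0.0385² + 0.3077² = 0.036979 + 0.003329 + 0.036979 + 0.044732 + 0.001482 + 0.094679 = 0.218180
B = 1 / 0.218180 = 4.5834

4.58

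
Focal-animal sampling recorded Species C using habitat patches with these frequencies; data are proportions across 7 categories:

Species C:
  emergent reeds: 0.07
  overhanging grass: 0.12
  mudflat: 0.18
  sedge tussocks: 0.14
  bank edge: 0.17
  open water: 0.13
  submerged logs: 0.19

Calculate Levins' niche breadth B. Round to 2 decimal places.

Σpᵢ² = 0.07² + 0.12² + 0.18² + 0.14² + 0.17² + 0.13² + 0.19² = 0.0049 + 0.0144 + 0.0324 + 0.0196 + 0.0289 + 0.0169 + 0.0361 = 0.1532
B = 1 / 0.1532 = 6.5274

6.53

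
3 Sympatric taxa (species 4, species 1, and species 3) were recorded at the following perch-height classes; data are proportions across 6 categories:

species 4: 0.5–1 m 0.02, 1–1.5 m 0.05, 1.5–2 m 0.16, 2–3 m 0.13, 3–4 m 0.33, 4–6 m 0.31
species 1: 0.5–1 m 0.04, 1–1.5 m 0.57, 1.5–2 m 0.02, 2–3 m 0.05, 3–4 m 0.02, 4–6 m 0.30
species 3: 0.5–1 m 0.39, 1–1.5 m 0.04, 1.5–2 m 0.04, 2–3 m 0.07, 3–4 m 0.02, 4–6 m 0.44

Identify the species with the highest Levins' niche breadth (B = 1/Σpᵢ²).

Σp_4ᵢ² = 0.02² + 0.05² + 0.16² + 0.13² + 0.33² + 0.31² = 0.0004 + 0.0025 + 0.0256 + 0.0169 + 0.1089 + 0.0961 = 0.2504
B_4 = 1 / 0.2504 = 3.9936
Σp_1ᵢ² = 0.04² + 0.57² + 0.02² + 0.05² + 0.02² + 0.30² = 0.0016 + 0.3249 + 0.0004 + 0.0025 + 0.0004 + 0.0900 = 0.4198
B_1 = 1 / 0.4198 = 2.3821
Σp_3ᵢ² = 0.39² + 0.04² + 0.04² + 0.07² + 0.02² + 0.44² = 0.1521 + 0.0016 + 0.0016 + 0.0049 + 0.0004 + 0.1936 = 0.3542
B_3 = 1 / 0.3542 = 2.8233
Highest B → broadest niche (most generalist): species 4 (B = 3.99).

species 4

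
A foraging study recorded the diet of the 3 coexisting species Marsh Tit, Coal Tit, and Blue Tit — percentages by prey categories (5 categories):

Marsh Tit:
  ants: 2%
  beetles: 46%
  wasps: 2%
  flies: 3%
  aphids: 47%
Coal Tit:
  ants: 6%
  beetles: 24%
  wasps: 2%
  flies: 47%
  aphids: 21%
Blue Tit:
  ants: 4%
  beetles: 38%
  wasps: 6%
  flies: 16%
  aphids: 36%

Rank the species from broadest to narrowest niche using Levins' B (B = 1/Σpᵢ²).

Blue Tit > Coal Tit > Marsh Tit

Convert percentages to proportions (divide by 100).
Σp_Marsᵢ² = 0.02² + 0.46² + 0.02² + 0.03² + 0.47² = 0.0004 + 0.2116 + 0.0004 + 0.0009 + 0.2209 = 0.4342
B_Mars = 1 / 0.4342 = 2.3031
Σp_Coalᵢ² = 0.06² + 0.24² + 0.02² + 0.47² + 0.21² = 0.0036 + 0.0576 + 0.0004 + 0.2209 + 0.0441 = 0.3266
B_Coal = 1 / 0.3266 = 3.0618
Σp_Blueᵢ² = 0.04² + 0.38² + 0.06² + 0.16² + 0.36² = 0.0016 + 0.1444 + 0.0036 + 0.0256 + 0.1296 = 0.3048
B_Blue = 1 / 0.3048 = 3.2808
Ranking by B (broadest → narrowest): Blue Tit (3.28) > Coal Tit (3.06) > Marsh Tit (2.30)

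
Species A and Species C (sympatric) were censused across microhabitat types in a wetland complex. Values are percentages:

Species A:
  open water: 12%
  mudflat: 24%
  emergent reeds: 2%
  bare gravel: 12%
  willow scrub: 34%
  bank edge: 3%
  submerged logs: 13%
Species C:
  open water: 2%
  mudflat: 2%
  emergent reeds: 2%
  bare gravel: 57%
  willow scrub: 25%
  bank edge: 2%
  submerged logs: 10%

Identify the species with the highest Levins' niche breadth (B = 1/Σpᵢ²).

Species A

Convert percentages to proportions (divide by 100).
Σp_Aᵢ² = 0.12² + 0.24² + 0.02² + 0.12² + 0.34² + 0.03² + 0.13² = 0.0144 + 0.0576 + 0.0004 + 0.0144 + 0.1156 + 0.0009 + 0.0169 = 0.2202
B_A = 1 / 0.2202 = 4.5413
Σp_Cᵢ² = 0.02² + 0.02² + 0.02² + 0.57² + 0.25² + 0.02² + 0.10² = 0.0004 + 0.0004 + 0.0004 + 0.3249 + 0.0625 + 0.0004 + 0.0100 = 0.3990
B_C = 1 / 0.3990 = 2.5063
Highest B → broadest niche (most generalist): Species A (B = 4.54).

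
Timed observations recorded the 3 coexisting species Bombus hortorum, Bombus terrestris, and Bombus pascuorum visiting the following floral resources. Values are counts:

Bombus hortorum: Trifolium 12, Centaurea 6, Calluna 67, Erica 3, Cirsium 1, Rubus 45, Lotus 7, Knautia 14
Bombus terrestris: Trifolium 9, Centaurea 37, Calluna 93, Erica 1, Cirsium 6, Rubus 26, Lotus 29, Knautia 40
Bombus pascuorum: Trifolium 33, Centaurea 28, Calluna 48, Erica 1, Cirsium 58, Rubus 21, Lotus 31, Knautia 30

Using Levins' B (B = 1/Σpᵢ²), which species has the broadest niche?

Bombus pascuorum

Proportions for Bombus hortorum (n=155): 12/155=0.0774, 6/155=0.0387, 67/155=0.4323, 3/155=0.0194, 1/155=0.0065, 45/155=0.2903, 7/155=0.0452, 14/155=0.0903
Proportions for Bombus terrestris (n=241): 9/241=0.0373, 37/241=0.1535, 93/241=0.3859, 1/241=0.0041, 6/241=0.0249, 26/241=0.1079, 29/241=0.1203, 40/241=0.1660
Proportions for Bombus pascuorum (n=250): 33/250=0.1320, 28/250=0.1120, 48/250=0.1920, 1/250=0.0040, 58/250=0.2320, 21/250=0.0840, 31/250=0.1240, 30/250=0.1200
Σp_hortᵢ² = 0.0774² + 0.0387² + 0.4323² + 0.0194² + 0.0065² + 0.2903² + 0.0452² + 0.0903² = 0.005991 + 0.001498 + 0.186883 + 0.000376 + 0.000042 + 0.084274 + 0.002043 + 0.008154 = 0.289261
B_hort = 1 / 0.289261 = 3.4571
Σp_terrᵢ² = 0.0373² + 0.1535² + 0.3859² + 0.0041² + 0.0249² + 0.1079² + 0.1203² + 0.1660² = 0.001391 + 0.023562 + 0.148919 + 0.000017 + 0.000620 + 0.011642 + 0.014472 + 0.027556 = 0.228179
B_terr = 1 / 0.228179 = 4.3825
Σp_pascᵢ² = 0.1320² + 0.1120² + 0.1920² + 0.0040² + 0.2320² + 0.0840² + 0.1240² + 0.1200² = 0.017424 + 0.012544 + 0.036864 + 0.000016 + 0.053824 + 0.007056 + 0.015376 + 0.014400 = 0.157504
B_pasc = 1 / 0.157504 = 6.3490
Highest B → broadest niche (most generalist): Bombus pascuorum (B = 6.35).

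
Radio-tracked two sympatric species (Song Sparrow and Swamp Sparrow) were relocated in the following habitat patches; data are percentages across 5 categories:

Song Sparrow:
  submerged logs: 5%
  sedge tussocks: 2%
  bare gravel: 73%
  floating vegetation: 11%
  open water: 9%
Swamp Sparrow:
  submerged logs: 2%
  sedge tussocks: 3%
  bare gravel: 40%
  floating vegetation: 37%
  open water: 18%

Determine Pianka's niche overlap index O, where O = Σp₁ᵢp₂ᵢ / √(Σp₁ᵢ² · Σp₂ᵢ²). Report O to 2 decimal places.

0.82

Convert percentages to proportions (divide by 100).
Σ p₁ᵢp₂ᵢ = 0.0010 + 0.0006 + 0.2920 + 0.0407 + 0.0162 = 0.3505
Σp_1ᵢ² = 0.05² + 0.02² + 0.73² + 0.11² + 0.09² = 0.0025 + 0.0004 + 0.5329 + 0.0121 + 0.0081 = 0.5560
Σp_2ᵢ² = 0.02² + 0.03² + 0.40² + 0.37² + 0.18² = 0.0004 + 0.0009 + 0.1600 + 0.1369 + 0.0324 = 0.3306
O = 0.3505 / √(0.5560 × 0.3306) = 0.3505 / 0.42873 = 0.8175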